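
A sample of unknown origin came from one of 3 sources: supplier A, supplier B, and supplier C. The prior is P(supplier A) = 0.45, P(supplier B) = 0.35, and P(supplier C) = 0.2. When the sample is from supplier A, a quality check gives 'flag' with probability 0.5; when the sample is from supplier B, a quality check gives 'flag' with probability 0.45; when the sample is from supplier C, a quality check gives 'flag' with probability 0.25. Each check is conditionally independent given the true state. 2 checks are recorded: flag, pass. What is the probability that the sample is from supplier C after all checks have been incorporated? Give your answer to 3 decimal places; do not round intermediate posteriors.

0.158

Apply Bayes' rule sequentially, carrying P(supplier C) forward.
After 'flag': normaliser = 0.5·0.4500 + 0.45·0.3500 + 0.25·0.2000; P(supplier A) ≈ 0.5202, P(supplier B) ≈ 0.3642, P(supplier C) ≈ 0.1156
After 'pass': normaliser = 0.5·0.5202 + 0.55·0.3642 + 0.75·0.1156; P(supplier A) ≈ 0.4754, P(supplier B) ≈ 0.3661, P(supplier C) ≈ 0.1585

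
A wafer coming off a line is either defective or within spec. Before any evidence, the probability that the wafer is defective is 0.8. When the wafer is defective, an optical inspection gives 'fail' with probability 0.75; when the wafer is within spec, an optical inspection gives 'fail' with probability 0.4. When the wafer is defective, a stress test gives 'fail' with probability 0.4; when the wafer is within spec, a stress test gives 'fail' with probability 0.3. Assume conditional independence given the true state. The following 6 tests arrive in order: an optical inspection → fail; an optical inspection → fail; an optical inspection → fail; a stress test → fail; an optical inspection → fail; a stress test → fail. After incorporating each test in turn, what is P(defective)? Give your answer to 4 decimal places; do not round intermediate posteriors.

0.9888

After an optical inspection='fail': P(defective) = 0.75·0.8000 / (0.75·0.8000 + 0.4·0.2000) ≈ 0.8824
After an optical inspection='fail': P(defective) = 0.75·0.8824 / (0.75·0.8824 + 0.4·0.1176) ≈ 0.9336
After an optical inspection='fail': P(defective) = 0.75·0.9336 / (0.75·0.9336 + 0.4·0.0664) ≈ 0.9635
After a stress test='fail': P(defective) = 0.4·0.9635 / (0.4·0.9635 + 0.3·0.0365) ≈ 0.9723
After an optical inspection='fail': P(defective) = 0.75·0.9723 / (0.75·0.9723 + 0.4·0.0277) ≈ 0.9851
After a stress test='fail': P(defective) = 0.4·0.9851 / (0.4·0.9851 + 0.3·0.0149) ≈ 0.9888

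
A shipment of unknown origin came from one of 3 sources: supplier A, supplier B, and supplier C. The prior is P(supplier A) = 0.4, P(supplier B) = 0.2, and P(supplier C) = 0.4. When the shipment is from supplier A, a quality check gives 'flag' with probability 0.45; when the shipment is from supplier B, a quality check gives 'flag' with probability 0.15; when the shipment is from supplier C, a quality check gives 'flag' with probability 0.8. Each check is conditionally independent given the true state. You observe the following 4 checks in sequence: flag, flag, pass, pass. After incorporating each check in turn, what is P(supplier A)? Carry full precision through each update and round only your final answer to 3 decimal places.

0.645

After 'flag': normaliser = 0.45·0.4000 + 0.15·0.2000 + 0.8·0.4000; P(supplier A) ≈ 0.3396, P(supplier B) ≈ 0.0566, P(supplier C) ≈ 0.6038
After 'flag': normaliser = 0.45·0.3396 + 0.15·0.0566 + 0.8·0.6038; P(supplier A) ≈ 0.2372, P(supplier B) ≈ 0.0132, P(supplier C) ≈ 0.7496
After 'pass': normaliser = 0.55·0.2372 + 0.85·0.0132 + 0.2·0.7496; P(supplier A) ≈ 0.4474, P(supplier B) ≈ 0.0384, P(supplier C) ≈ 0.5142
After 'pass': normaliser = 0.55·0.4474 + 0.85·0.0384 + 0.2·0.5142; P(supplier A) ≈ 0.6449, P(supplier B) ≈ 0.0856, P(supplier C) ≈ 0.2695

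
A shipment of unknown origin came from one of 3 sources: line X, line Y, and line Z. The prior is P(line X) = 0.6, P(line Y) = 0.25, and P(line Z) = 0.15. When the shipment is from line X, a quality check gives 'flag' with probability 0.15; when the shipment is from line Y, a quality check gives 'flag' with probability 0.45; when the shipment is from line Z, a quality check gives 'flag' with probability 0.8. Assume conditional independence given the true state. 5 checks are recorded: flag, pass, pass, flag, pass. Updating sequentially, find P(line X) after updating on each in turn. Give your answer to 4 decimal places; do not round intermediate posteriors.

0.4743

After 'flag': normaliser = 0.15·0.6000 + 0.45·0.2500 + 0.8·0.1500; P(line X) ≈ 0.2791, P(line Y) ≈ 0.3488, P(line Z) ≈ 0.3721
After 'pass': normaliser = 0.85·0.2791 + 0.55·0.3488 + 0.2·0.3721; P(line X) ≈ 0.4711, P(line Y) ≈ 0.3811, P(line Z) ≈ 0.1478
After 'pass': normaliser = 0.85·0.4711 + 0.55·0.3811 + 0.2·0.1478; P(line X) ≈ 0.6261, P(line Y) ≈ 0.3277, P(line Z) ≈ 0.0462
After 'flag': normaliser = 0.15·0.6261 + 0.45·0.3277 + 0.8·0.0462; P(line X) ≈ 0.3374, P(line Y) ≈ 0.5298, P(line Z) ≈ 0.1328
After 'pass': normaliser = 0.85·0.3374 + 0.55·0.5298 + 0.2·0.1328; P(line X) ≈ 0.4743, P(line Y) ≈ 0.4818, P(line Z) ≈ 0.0439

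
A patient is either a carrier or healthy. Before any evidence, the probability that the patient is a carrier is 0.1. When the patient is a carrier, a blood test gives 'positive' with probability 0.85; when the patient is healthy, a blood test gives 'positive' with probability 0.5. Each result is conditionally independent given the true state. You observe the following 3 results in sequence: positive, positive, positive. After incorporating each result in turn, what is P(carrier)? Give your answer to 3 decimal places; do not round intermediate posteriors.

0.353

After 'positive': P(carrier) = 0.85·0.1000 / (0.85·0.1000 + 0.5·0.9000) ≈ 0.1589
After 'positive': P(carrier) = 0.85·0.1589 / (0.85·0.1589 + 0.5·0.8411) ≈ 0.2431
After 'positive': P(carrier) = 0.85·0.2431 / (0.85·0.2431 + 0.5·0.7569) ≈ 0.3531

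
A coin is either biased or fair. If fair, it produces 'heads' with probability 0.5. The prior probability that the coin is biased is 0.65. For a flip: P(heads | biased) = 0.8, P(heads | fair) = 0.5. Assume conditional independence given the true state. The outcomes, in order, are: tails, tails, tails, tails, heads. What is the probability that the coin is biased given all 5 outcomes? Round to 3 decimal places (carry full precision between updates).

0.071

After 'tails': P(biased) = 0.2·0.6500 / (0.2·0.6500 + 0.5·0.3500) ≈ 0.4262
After 'tails': P(biased) = 0.2·0.4262 / (0.2·0.4262 + 0.5·0.5738) ≈ 0.2291
After 'tails': P(biased) = 0.2·0.2291 / (0.2·0.2291 + 0.5·0.7709) ≈ 0.1062
After 'tails': P(biased) = 0.2·0.1062 / (0.2·0.1062 + 0.5·0.8938) ≈ 0.0454
After 'heads': P(biased) = 0.8·0.0454 / (0.8·0.0454 + 0.5·0.9546) ≈ 0.0707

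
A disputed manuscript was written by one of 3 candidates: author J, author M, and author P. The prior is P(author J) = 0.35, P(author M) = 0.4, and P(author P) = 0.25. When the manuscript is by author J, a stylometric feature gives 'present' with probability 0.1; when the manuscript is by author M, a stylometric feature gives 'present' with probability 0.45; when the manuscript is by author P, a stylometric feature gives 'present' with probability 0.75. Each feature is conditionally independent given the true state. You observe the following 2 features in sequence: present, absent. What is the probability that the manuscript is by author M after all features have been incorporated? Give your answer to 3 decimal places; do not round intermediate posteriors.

After 'present': normaliser = 0.1·0.3500 + 0.45·0.4000 + 0.75·0.2500; P(author J) ≈ 0.0870, P(author M) ≈ 0.4472, P(author P) ≈ 0.4658
After 'absent': normaliser = 0.9·0.0870 + 0.55·0.4472 + 0.25·0.4658; P(author J) ≈ 0.1776, P(author M) ≈ 0.5581, P(author P) ≈ 0.2643

0.558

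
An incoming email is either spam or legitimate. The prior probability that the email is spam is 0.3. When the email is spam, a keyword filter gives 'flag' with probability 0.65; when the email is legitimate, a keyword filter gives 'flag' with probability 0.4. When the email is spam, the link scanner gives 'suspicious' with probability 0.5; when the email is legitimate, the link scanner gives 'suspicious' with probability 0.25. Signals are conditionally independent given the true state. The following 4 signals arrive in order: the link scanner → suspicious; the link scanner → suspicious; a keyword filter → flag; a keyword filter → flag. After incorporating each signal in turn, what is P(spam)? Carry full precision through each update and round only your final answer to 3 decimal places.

After the link scanner='suspicious': P(spam) = 0.5·0.3000 / (0.5·0.3000 + 0.25·0.7000) ≈ 0.4615
After the link scanner='suspicious': P(spam) = 0.5·0.4615 / (0.5·0.4615 + 0.25·0.5385) ≈ 0.6316
After a keyword filter='flag': P(spam) = 0.65·0.6316 / (0.65·0.6316 + 0.4·0.3684) ≈ 0.7358
After a keyword filter='flag': P(spam) = 0.65·0.7358 / (0.65·0.7358 + 0.4·0.2642) ≈ 0.8191

0.819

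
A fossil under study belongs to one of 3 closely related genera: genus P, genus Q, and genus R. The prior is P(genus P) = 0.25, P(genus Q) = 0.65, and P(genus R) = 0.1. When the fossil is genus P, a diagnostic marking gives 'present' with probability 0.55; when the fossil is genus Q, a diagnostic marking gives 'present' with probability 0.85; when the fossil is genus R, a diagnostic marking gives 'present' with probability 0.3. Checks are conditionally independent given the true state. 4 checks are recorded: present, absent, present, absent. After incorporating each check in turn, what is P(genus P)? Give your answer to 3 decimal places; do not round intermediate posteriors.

After 'present': normaliser = 0.55·0.2500 + 0.85·0.6500 + 0.3·0.1000; P(genus P) ≈ 0.1910, P(genus Q) ≈ 0.7674, P(genus R) ≈ 0.0417
After 'absent': normaliser = 0.45·0.1910 + 0.15·0.7674 + 0.7·0.0417; P(genus P) ≈ 0.3733, P(genus Q) ≈ 0.5000, P(genus R) ≈ 0.1267
After 'present': normaliser = 0.55·0.3733 + 0.85·0.5000 + 0.3·0.1267; P(genus P) ≈ 0.3072, P(genus Q) ≈ 0.6359, P(genus R) ≈ 0.0569
After 'absent': normaliser = 0.45·0.3072 + 0.15·0.6359 + 0.7·0.0569; P(genus P) ≈ 0.5056, P(genus Q) ≈ 0.3488, P(genus R) ≈ 0.1456

0.506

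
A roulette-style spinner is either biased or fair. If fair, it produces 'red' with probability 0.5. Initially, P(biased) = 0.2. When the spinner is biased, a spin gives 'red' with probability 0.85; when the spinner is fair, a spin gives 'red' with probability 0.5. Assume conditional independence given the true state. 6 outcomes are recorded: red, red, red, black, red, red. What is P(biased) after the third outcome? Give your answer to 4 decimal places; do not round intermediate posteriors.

After 'red': P(biased) = 0.85·0.2000 / (0.85·0.2000 + 0.5·0.8000) ≈ 0.2982
After 'red': P(biased) = 0.85·0.2982 / (0.85·0.2982 + 0.5·0.7018) ≈ 0.4194
After 'red': P(biased) = 0.85·0.4194 / (0.85·0.4194 + 0.5·0.5806) ≈ 0.5512

0.5512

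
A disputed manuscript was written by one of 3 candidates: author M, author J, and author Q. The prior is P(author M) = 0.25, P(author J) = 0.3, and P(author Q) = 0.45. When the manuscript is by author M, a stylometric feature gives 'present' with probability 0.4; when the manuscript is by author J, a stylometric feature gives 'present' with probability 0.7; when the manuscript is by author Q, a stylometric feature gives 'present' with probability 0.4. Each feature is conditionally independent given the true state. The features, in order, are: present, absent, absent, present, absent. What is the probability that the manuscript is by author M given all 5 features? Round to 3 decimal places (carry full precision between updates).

0.307

After 'present': normaliser = 0.4·0.2500 + 0.7·0.3000 + 0.4·0.4500; P(author M) ≈ 0.2041, P(author J) ≈ 0.4286, P(author Q) ≈ 0.3673
After 'absent': normaliser = 0.6·0.2041 + 0.3·0.4286 + 0.6·0.3673; P(author M) ≈ 0.2597, P(author J) ≈ 0.2727, P(author Q) ≈ 0.4675
After 'absent': normaliser = 0.6·0.2597 + 0.3·0.2727 + 0.6·0.4675; P(author M) ≈ 0.3008, P(author J) ≈ 0.1579, P(author Q) ≈ 0.5414
After 'present': normaliser = 0.4·0.3008 + 0.7·0.1579 + 0.4·0.5414; P(author M) ≈ 0.2689, P(author J) ≈ 0.2471, P(author Q) ≈ 0.4840
After 'absent': normaliser = 0.6·0.2689 + 0.3·0.2471 + 0.6·0.4840; P(author M) ≈ 0.3068, P(author J) ≈ 0.1409, P(author Q) ≈ 0.5523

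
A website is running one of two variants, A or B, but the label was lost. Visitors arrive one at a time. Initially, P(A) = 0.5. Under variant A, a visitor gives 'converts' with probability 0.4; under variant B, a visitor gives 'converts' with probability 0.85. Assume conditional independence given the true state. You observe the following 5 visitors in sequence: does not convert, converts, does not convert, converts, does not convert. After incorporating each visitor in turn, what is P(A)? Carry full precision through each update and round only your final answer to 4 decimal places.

After 'does not convert': P(A) = 0.6·0.5000 / (0.6·0.5000 + 0.15·0.5000) ≈ 0.8000
After 'converts': P(A) = 0.4·0.8000 / (0.4·0.8000 + 0.85·0.2000) ≈ 0.6531
After 'does not convert': P(A) = 0.6·0.6531 / (0.6·0.6531 + 0.15·0.3469) ≈ 0.8828
After 'converts': P(A) = 0.4·0.8828 / (0.4·0.8828 + 0.85·0.1172) ≈ 0.7799
After 'does not convert': P(A) = 0.6·0.7799 / (0.6·0.7799 + 0.15·0.2201) ≈ 0.9341

0.9341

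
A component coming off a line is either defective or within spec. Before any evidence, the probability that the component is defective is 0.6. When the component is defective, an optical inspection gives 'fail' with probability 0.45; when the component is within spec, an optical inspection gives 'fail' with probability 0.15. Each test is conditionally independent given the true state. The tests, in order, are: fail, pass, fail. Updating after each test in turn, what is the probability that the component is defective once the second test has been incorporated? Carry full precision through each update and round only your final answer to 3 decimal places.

After 'fail': P(defective) = 0.45·0.6000 / (0.45·0.6000 + 0.15·0.4000) ≈ 0.8182
After 'pass': P(defective) = 0.55·0.8182 / (0.55·0.8182 + 0.85·0.1818) ≈ 0.7444

0.744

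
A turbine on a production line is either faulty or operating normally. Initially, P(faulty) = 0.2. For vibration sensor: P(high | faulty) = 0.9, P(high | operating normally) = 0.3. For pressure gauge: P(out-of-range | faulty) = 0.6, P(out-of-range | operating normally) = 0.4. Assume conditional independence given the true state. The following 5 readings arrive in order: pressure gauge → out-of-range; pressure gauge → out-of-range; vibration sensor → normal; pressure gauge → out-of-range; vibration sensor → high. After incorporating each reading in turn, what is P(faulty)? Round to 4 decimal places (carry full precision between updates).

0.2656

After pressure gauge='out-of-range': P(faulty) = 0.6·0.2000 / (0.6·0.2000 + 0.4·0.8000) ≈ 0.2727
After pressure gauge='out-of-range': P(faulty) = 0.6·0.2727 / (0.6·0.2727 + 0.4·0.7273) ≈ 0.3600
After vibration sensor='normal': P(faulty) = 0.1·0.3600 / (0.1·0.3600 + 0.7·0.6400) ≈ 0.0744
After pressure gauge='out-of-range': P(faulty) = 0.6·0.0744 / (0.6·0.0744 + 0.4·0.9256) ≈ 0.1076
After vibration sensor='high': P(faulty) = 0.9·0.1076 / (0.9·0.1076 + 0.3·0.8924) ≈ 0.2656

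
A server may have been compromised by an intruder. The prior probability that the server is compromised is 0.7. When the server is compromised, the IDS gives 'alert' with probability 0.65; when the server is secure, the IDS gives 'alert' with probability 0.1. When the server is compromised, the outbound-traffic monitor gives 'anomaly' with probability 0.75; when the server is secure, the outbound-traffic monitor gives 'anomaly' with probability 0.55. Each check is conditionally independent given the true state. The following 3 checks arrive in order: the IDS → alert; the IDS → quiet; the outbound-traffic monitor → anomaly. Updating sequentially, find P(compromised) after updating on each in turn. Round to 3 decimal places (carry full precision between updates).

Each posterior becomes the prior for the next update.
After the IDS='alert': P(compromised) = 0.65·0.7000 / (0.65·0.7000 + 0.1·0.3000) ≈ 0.9381
After the IDS='quiet': P(compromised) = 0.35·0.9381 / (0.35·0.9381 + 0.9·0.0619) ≈ 0.8550
After the outbound-traffic monitor='anomaly': P(compromised) = 0.75·0.8550 / (0.75·0.8550 + 0.55·0.1450) ≈ 0.8894

0.889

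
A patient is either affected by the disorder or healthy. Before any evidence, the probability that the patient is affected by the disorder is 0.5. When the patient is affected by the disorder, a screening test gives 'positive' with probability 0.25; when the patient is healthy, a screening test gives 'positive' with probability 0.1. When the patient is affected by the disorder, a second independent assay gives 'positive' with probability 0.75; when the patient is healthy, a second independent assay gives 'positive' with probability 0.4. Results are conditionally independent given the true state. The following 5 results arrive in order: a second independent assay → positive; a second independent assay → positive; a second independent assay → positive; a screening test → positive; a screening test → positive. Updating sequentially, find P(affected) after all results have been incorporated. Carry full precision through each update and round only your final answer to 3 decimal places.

0.976

After a second independent assay='positive': P(affected) = 0.75·0.5000 / (0.75·0.5000 + 0.4·0.5000) ≈ 0.6522
After a second independent assay='positive': P(affected) = 0.75·0.6522 / (0.75·0.6522 + 0.4·0.3478) ≈ 0.7785
After a second independent assay='positive': P(affected) = 0.75·0.7785 / (0.75·0.7785 + 0.4·0.2215) ≈ 0.8683
After a screening test='positive': P(affected) = 0.25·0.8683 / (0.25·0.8683 + 0.1·0.1317) ≈ 0.9428
After a screening test='positive': P(affected) = 0.25·0.9428 / (0.25·0.9428 + 0.1·0.0572) ≈ 0.9763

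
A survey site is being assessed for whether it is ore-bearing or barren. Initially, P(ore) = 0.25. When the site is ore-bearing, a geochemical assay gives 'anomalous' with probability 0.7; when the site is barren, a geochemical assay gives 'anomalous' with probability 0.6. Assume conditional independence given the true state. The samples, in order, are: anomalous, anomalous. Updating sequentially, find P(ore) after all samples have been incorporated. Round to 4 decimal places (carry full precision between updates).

After 'anomalous': P(ore) = 0.7·0.2500 / (0.7·0.2500 + 0.6·0.7500) ≈ 0.2800
After 'anomalous': P(ore) = 0.7·0.2800 / (0.7·0.2800 + 0.6·0.7200) ≈ 0.3121

0.3121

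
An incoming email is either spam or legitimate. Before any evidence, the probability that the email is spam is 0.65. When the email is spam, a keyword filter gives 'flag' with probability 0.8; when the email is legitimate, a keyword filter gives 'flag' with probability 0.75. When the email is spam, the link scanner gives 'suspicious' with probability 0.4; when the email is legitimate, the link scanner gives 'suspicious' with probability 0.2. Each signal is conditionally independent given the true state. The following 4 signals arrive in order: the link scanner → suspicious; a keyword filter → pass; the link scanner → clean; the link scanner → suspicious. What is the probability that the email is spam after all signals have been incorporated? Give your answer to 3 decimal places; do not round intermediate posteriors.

0.817

After the link scanner='suspicious': P(spam) = 0.4·0.6500 / (0.4·0.6500 + 0.2·0.3500) ≈ 0.7879
After a keyword filter='pass': P(spam) = 0.2·0.7879 / (0.2·0.7879 + 0.25·0.2121) ≈ 0.7482
After the link scanner='clean': P(spam) = 0.6·0.7482 / (0.6·0.7482 + 0.8·0.2518) ≈ 0.6903
After the link scanner='suspicious': P(spam) = 0.4·0.6903 / (0.4·0.6903 + 0.2·0.3097) ≈ 0.8168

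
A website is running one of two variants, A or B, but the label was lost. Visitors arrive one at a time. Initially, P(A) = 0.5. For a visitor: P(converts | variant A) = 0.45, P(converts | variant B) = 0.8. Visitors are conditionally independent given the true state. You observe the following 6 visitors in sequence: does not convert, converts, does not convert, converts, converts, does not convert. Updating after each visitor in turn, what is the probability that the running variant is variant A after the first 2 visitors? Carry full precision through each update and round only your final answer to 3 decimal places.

0.607

After 'does not convert': P(A) = 0.55·0.5000 / (0.55·0.5000 + 0.2·0.5000) ≈ 0.7333
After 'converts': P(A) = 0.45·0.7333 / (0.45·0.7333 + 0.8·0.2667) ≈ 0.6074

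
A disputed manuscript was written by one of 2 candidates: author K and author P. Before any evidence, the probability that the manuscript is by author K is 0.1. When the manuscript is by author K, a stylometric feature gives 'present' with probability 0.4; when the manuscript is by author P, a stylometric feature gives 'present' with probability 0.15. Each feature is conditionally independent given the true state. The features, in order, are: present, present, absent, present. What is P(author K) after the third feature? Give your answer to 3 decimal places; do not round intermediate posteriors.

After 'present': P(author K) = 0.4·0.1000 / (0.4·0.1000 + 0.15·0.9000) ≈ 0.2286
After 'present': P(author K) = 0.4·0.2286 / (0.4·0.2286 + 0.15·0.7714) ≈ 0.4414
After 'absent': P(author K) = 0.6·0.4414 / (0.6·0.4414 + 0.85·0.5586) ≈ 0.3580

0.358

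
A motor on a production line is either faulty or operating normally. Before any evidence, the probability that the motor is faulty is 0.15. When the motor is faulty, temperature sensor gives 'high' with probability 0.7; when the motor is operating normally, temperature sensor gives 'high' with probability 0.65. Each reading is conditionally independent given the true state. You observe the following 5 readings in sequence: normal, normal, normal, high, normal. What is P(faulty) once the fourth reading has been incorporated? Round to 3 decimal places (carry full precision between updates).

0.107

After 'normal': P(faulty) = 0.3·0.1500 / (0.3·0.1500 + 0.35·0.8500) ≈ 0.1314
After 'normal': P(faulty) = 0.3·0.1314 / (0.3·0.1314 + 0.35·0.8686) ≈ 0.1148
After 'normal': P(faulty) = 0.3·0.1148 / (0.3·0.1148 + 0.35·0.8852) ≈ 0.1000
After 'high': P(faulty) = 0.7·0.1000 / (0.7·0.1000 + 0.65·0.9000) ≈ 0.1069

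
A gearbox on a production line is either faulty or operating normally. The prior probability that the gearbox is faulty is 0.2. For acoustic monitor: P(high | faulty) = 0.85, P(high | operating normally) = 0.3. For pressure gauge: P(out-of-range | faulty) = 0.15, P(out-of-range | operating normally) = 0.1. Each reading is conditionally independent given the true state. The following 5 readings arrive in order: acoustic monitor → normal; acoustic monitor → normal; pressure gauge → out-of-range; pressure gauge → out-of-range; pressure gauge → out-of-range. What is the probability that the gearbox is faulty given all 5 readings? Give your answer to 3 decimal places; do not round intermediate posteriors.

Apply Bayes' rule sequentially, carrying P(faulty) forward.
After acoustic monitor='normal': P(faulty) = 0.15·0.2000 / (0.15·0.2000 + 0.7·0.8000) ≈ 0.0508
After acoustic monitor='normal': P(faulty) = 0.15·0.0508 / (0.15·0.0508 + 0.7·0.9492) ≈ 0.0113
After pressure gauge='out-of-range': P(faulty) = 0.15·0.0113 / (0.15·0.0113 + 0.1·0.9887) ≈ 0.0169
After pressure gauge='out-of-range': P(faulty) = 0.15·0.0169 / (0.15·0.0169 + 0.1·0.9831) ≈ 0.0252
After pressure gauge='out-of-range': P(faulty) = 0.15·0.0252 / (0.15·0.0252 + 0.1·0.9748) ≈ 0.0373

0.037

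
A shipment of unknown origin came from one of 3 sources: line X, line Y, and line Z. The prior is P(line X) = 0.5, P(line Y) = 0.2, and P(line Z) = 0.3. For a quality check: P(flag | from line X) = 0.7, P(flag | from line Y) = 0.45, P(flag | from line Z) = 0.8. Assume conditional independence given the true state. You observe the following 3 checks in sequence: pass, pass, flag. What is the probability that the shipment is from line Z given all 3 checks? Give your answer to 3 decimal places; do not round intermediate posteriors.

After 'pass': normaliser = 0.3·0.5000 + 0.55·0.2000 + 0.2·0.3000; P(line X) ≈ 0.4688, P(line Y) ≈ 0.3438, P(line Z) ≈ 0.1875
After 'pass': normaliser = 0.3·0.4688 + 0.55·0.3438 + 0.2·0.1875; P(line X) ≈ 0.3830, P(line Y) ≈ 0.5149, P(line Z) ≈ 0.1021
After 'flag': normaliser = 0.7·0.3830 + 0.45·0.5149 + 0.8·0.1021; P(line X) ≈ 0.4610, P(line Y) ≈ 0.3985, P(line Z) ≈ 0.1405

0.141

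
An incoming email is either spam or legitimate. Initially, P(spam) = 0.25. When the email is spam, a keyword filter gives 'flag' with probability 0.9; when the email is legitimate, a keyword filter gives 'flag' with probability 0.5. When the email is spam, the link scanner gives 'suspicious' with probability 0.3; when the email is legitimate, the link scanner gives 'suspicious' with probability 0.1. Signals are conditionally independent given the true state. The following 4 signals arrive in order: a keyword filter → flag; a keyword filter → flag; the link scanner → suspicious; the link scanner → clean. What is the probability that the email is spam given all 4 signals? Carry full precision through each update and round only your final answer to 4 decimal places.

After a keyword filter='flag': P(spam) = 0.9·0.2500 / (0.9·0.2500 + 0.5·0.7500) ≈ 0.3750
After a keyword filter='flag': P(spam) = 0.9·0.3750 / (0.9·0.3750 + 0.5·0.6250) ≈ 0.5192
After the link scanner='suspicious': P(spam) = 0.3·0.5192 / (0.3·0.5192 + 0.1·0.4808) ≈ 0.7642
After the link scanner='clean': P(spam) = 0.7·0.7642 / (0.7·0.7642 + 0.9·0.2358) ≈ 0.7159

0.7159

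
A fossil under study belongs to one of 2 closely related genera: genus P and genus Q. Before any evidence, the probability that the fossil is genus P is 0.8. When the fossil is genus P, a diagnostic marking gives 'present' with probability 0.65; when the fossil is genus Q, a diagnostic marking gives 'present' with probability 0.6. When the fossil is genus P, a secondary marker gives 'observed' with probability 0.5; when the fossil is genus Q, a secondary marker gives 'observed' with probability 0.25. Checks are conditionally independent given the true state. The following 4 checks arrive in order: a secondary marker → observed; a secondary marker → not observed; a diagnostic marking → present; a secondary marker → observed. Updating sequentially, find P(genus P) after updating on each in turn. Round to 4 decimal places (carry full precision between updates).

Apply Bayes' rule sequentially, carrying P(genus P) forward.
After a secondary marker='observed': P(genus P) = 0.5·0.8000 / (0.5·0.8000 + 0.25·0.2000) ≈ 0.8889
After a secondary marker='not observed': P(genus P) = 0.5·0.8889 / (0.5·0.8889 + 0.75·0.1111) ≈ 0.8421
After a diagnostic marking='present': P(genus P) = 0.65·0.8421 / (0.65·0.8421 + 0.6·0.1579) ≈ 0.8525
After a secondary marker='observed': P(genus P) = 0.5·0.8525 / (0.5·0.8525 + 0.25·0.1475) ≈ 0.9204

0.9204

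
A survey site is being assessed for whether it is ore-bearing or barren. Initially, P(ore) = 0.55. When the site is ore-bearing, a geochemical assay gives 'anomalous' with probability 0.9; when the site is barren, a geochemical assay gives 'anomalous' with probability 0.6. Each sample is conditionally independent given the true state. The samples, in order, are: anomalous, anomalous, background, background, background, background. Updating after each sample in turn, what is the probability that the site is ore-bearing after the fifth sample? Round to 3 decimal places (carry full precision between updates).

0.041

After 'anomalous': P(ore) = 0.9·0.5500 / (0.9·0.5500 + 0.6·0.4500) ≈ 0.6471
After 'anomalous': P(ore) = 0.9·0.6471 / (0.9·0.6471 + 0.6·0.3529) ≈ 0.7333
After 'background': P(ore) = 0.1·0.7333 / (0.1·0.7333 + 0.4·0.2667) ≈ 0.4074
After 'background': P(ore) = 0.1·0.4074 / (0.1·0.4074 + 0.4·0.5926) ≈ 0.1467
After 'background': P(ore) = 0.1·0.1467 / (0.1·0.1467 + 0.4·0.8533) ≈ 0.0412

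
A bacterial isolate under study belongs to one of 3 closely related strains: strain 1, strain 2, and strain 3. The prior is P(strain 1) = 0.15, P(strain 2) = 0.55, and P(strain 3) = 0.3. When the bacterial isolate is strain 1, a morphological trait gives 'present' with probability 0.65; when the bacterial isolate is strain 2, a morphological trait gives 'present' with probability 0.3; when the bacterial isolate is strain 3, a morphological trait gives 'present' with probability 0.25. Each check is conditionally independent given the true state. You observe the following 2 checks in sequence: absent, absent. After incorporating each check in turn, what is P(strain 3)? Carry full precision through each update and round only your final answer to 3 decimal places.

0.370

After 'absent': normaliser = 0.35·0.1500 + 0.7·0.5500 + 0.75·0.3000; P(strain 1) ≈ 0.0792, P(strain 2) ≈ 0.5811, P(strain 3) ≈ 0.3396
After 'absent': normaliser = 0.35·0.0792 + 0.7·0.5811 + 0.75·0.3396; P(strain 1) ≈ 0.0402, P(strain 2) ≈ 0.5902, P(strain 3) ≈ 0.3696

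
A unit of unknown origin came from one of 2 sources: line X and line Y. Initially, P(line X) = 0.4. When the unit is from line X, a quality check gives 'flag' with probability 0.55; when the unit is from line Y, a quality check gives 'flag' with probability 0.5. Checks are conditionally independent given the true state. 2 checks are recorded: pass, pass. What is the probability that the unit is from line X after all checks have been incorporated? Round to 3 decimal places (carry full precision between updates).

0.351

After 'pass': P(line X) = 0.45·0.4000 / (0.45·0.4000 + 0.5·0.6000) ≈ 0.3750
After 'pass': P(line X) = 0.45·0.3750 / (0.45·0.3750 + 0.5·0.6250) ≈ 0.3506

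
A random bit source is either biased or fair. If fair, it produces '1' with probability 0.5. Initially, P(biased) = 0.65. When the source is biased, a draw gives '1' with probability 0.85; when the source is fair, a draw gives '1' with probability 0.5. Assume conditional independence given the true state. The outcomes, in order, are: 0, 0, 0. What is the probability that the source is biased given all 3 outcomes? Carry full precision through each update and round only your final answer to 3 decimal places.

After '0': P(biased) = 0.15·0.6500 / (0.15·0.6500 + 0.5·0.3500) ≈ 0.3578
After '0': P(biased) = 0.15·0.3578 / (0.15·0.3578 + 0.5·0.6422) ≈ 0.1432
After '0': P(biased) = 0.15·0.1432 / (0.15·0.1432 + 0.5·0.8568) ≈ 0.0477

0.048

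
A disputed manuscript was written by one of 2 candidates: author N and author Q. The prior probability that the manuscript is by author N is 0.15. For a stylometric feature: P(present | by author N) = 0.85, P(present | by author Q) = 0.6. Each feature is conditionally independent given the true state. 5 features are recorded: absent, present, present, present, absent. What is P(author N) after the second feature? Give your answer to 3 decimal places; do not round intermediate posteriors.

0.086

Apply Bayes' rule sequentially, carrying P(author N) forward.
After 'absent': P(author N) = 0.15·0.1500 / (0.15·0.1500 + 0.4·0.8500) ≈ 0.0621
After 'present': P(author N) = 0.85·0.0621 / (0.85·0.0621 + 0.6·0.9379) ≈ 0.0857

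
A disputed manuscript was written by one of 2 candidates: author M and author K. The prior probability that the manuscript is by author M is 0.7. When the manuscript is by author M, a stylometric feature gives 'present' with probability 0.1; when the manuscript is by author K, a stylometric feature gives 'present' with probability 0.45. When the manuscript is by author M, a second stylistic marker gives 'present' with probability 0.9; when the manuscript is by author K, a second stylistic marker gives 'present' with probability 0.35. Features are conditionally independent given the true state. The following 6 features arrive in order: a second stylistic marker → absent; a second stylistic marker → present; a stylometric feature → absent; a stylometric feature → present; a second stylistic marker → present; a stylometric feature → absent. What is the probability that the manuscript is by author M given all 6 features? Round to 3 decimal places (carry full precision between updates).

Apply Bayes' rule sequentially, carrying P(author M) forward.
After a second stylistic marker='absent': P(author M) = 0.1·0.7000 / (0.1·0.7000 + 0.65·0.3000) ≈ 0.2642
After a second stylistic marker='present': P(author M) = 0.9·0.2642 / (0.9·0.2642 + 0.35·0.7358) ≈ 0.4800
After a stylometric feature='absent': P(author M) = 0.9·0.4800 / (0.9·0.4800 + 0.55·0.5200) ≈ 0.6017
After a stylometric feature='present': P(author M) = 0.1·0.6017 / (0.1·0.6017 + 0.45·0.3983) ≈ 0.2513
After a second stylistic marker='present': P(author M) = 0.9·0.2513 / (0.9·0.2513 + 0.35·0.7487) ≈ 0.4633
After a stylometric feature='absent': P(author M) = 0.9·0.4633 / (0.9·0.4633 + 0.55·0.5367) ≈ 0.5855

0.585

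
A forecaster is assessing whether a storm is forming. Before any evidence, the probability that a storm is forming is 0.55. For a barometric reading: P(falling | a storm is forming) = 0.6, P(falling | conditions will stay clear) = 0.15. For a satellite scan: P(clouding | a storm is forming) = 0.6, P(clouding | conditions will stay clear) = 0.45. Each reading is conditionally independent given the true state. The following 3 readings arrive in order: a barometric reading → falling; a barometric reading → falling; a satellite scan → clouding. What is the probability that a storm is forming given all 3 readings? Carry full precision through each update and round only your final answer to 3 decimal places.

0.963

Apply Bayes' rule sequentially, carrying P(storm) forward.
After a barometric reading='falling': P(storm) = 0.6·0.5500 / (0.6·0.5500 + 0.15·0.4500) ≈ 0.8302
After a barometric reading='falling': P(storm) = 0.6·0.8302 / (0.6·0.8302 + 0.15·0.1698) ≈ 0.9514
After a satellite scan='clouding': P(storm) = 0.6·0.9514 / (0.6·0.9514 + 0.45·0.0486) ≈ 0.9631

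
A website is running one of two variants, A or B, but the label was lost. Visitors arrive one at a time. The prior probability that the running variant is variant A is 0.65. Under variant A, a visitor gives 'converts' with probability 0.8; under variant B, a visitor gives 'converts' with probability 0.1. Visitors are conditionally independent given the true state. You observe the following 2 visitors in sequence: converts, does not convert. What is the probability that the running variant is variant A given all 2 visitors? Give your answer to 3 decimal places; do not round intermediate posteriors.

After 'converts': P(A) = 0.8·0.6500 / (0.8·0.6500 + 0.1·0.3500) ≈ 0.9369
After 'does not convert': P(A) = 0.2·0.9369 / (0.2·0.9369 + 0.9·0.0631) ≈ 0.7675

0.768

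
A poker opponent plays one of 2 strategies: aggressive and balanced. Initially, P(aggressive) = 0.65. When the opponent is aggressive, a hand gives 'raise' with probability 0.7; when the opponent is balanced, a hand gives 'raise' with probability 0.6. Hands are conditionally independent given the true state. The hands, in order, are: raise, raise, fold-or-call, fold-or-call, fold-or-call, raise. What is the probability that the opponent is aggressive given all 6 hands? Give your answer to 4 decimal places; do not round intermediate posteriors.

0.5544

After 'raise': P(aggressive) = 0.7·0.6500 / (0.7·0.6500 + 0.6·0.3500) ≈ 0.6842
After 'raise': P(aggressive) = 0.7·0.6842 / (0.7·0.6842 + 0.6·0.3158) ≈ 0.7165
After 'fold-or-call': P(aggressive) = 0.3·0.7165 / (0.3·0.7165 + 0.4·0.2835) ≈ 0.6547
After 'fold-or-call': P(aggressive) = 0.3·0.6547 / (0.3·0.6547 + 0.4·0.3453) ≈ 0.5871
After 'fold-or-call': P(aggressive) = 0.3·0.5871 / (0.3·0.5871 + 0.4·0.4129) ≈ 0.5161
After 'raise': P(aggressive) = 0.7·0.5161 / (0.7·0.5161 + 0.6·0.4839) ≈ 0.5544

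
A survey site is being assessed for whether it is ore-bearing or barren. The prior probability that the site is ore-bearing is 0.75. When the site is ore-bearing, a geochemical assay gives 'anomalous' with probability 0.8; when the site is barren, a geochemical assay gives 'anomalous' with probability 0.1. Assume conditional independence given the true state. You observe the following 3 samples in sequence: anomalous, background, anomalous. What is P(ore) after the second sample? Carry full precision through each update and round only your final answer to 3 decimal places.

After 'anomalous': P(ore) = 0.8·0.7500 / (0.8·0.7500 + 0.1·0.2500) ≈ 0.9600
After 'background': P(ore) = 0.2·0.9600 / (0.2·0.9600 + 0.9·0.0400) ≈ 0.8421

0.842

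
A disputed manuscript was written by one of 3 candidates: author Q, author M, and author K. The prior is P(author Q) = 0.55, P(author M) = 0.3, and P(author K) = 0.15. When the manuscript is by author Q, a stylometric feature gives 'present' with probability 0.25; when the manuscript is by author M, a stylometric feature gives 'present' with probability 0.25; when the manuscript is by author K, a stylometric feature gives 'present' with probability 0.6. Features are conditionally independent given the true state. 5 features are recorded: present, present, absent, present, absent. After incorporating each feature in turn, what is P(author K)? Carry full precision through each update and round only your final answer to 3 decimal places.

0.410

Apply Bayes' rule sequentially, carrying P(author K) forward.
After 'present': normaliser = 0.25·0.5500 + 0.25·0.3000 + 0.6·0.1500; P(author Q) ≈ 0.4545, P(author M) ≈ 0.2479, P(author K) ≈ 0.2975
After 'present': normaliser = 0.25·0.4545 + 0.25·0.2479 + 0.6·0.2975; P(author Q) ≈ 0.3209, P(author M) ≈ 0.1750, P(author K) ≈ 0.5041
After 'absent': normaliser = 0.75·0.3209 + 0.75·0.1750 + 0.4·0.5041; P(author Q) ≈ 0.4196, P(author M) ≈ 0.2289, P(author K) ≈ 0.3515
After 'present': normaliser = 0.25·0.4196 + 0.25·0.2289 + 0.6·0.3515; P(author Q) ≈ 0.2812, P(author M) ≈ 0.1534, P(author K) ≈ 0.5654
After 'absent': normaliser = 0.75·0.2812 + 0.75·0.1534 + 0.4·0.5654; P(author Q) ≈ 0.3820, P(author M) ≈ 0.2084, P(author K) ≈ 0.4097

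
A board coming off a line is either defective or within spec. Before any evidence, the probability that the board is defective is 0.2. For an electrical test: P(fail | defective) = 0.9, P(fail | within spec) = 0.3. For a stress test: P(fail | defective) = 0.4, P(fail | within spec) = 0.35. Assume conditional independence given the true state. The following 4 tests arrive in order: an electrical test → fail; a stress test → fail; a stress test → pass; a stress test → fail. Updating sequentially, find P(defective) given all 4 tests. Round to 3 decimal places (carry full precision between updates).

After an electrical test='fail': P(defective) = 0.9·0.2000 / (0.9·0.2000 + 0.3·0.8000) ≈ 0.4286
After a stress test='fail': P(defective) = 0.4·0.4286 / (0.4·0.4286 + 0.35·0.5714) ≈ 0.4615
After a stress test='pass': P(defective) = 0.6·0.4615 / (0.6·0.4615 + 0.65·0.5385) ≈ 0.4417
After a stress test='fail': P(defective) = 0.4·0.4417 / (0.4·0.4417 + 0.35·0.5583) ≈ 0.4749

0.475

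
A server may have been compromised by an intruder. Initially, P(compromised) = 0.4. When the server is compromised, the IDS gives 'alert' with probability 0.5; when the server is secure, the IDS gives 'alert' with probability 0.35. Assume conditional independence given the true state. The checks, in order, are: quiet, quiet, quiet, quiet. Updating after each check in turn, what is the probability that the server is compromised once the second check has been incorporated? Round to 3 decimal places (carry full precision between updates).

0.283

After 'quiet': P(compromised) = 0.5·0.4000 / (0.5·0.4000 + 0.65·0.6000) ≈ 0.3390
After 'quiet': P(compromised) = 0.5·0.3390 / (0.5·0.3390 + 0.65·0.6610) ≈ 0.2829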